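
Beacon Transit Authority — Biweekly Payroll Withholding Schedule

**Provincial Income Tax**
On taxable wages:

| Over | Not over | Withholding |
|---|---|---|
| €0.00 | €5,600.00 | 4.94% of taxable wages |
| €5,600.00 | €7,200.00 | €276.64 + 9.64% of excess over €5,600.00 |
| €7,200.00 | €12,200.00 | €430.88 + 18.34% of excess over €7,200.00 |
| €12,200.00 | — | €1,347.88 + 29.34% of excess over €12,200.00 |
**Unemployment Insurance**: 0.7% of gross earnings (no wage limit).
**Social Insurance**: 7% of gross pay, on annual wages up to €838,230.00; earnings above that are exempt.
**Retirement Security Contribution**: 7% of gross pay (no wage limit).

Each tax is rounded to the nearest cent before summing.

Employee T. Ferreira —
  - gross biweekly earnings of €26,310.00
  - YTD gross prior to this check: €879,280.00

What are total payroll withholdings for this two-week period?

Provincial Income Tax: taxable = €26,310.00
  €1,347.88 + 29.34% × (€26,310.00 − €12,200.00) = €1,347.88 + 29.34% × €14,110.00 = €5,487.75
Unemployment Insurance: 0.7% × €26,310.00 = €184.17
Social Insurance: YTD €879,280.00 ≥ cap €838,230.00 → €0.00
Retirement Security Contribution: 7% × €26,310.00 = €1,841.70
Total: €5,487.75 + €184.17 + €0.00 + €1,841.70 = €7,513.62

€7,513.62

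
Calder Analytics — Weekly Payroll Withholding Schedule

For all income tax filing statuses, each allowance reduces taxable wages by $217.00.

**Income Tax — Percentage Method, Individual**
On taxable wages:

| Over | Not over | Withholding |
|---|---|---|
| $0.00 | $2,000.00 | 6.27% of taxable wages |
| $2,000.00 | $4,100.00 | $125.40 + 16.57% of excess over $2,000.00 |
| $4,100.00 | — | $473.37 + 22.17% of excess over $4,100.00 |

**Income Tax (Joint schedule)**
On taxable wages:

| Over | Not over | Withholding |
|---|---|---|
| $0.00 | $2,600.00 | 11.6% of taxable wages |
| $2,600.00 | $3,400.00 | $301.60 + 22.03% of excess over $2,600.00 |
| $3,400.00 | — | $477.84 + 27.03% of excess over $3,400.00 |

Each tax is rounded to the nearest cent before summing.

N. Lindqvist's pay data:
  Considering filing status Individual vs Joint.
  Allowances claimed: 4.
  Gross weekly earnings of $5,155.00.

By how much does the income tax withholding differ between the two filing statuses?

Income Tax (Individual): taxable = $5,155.00 − 4×$217.00 = $4,287.00
  $473.37 + 22.17% × ($4,287.00 − $4,100.00) = $473.37 + 22.17% × $187.00 = $514.83
Income Tax (Joint): taxable = $5,155.00 − 4×$217.00 = $4,287.00
  $477.84 + 27.03% × ($4,287.00 − $3,400.00) = $477.84 + 27.03% × $887.00 = $717.60
Difference: |$514.83 − $717.60| = $202.77 (higher under Joint)

$202.77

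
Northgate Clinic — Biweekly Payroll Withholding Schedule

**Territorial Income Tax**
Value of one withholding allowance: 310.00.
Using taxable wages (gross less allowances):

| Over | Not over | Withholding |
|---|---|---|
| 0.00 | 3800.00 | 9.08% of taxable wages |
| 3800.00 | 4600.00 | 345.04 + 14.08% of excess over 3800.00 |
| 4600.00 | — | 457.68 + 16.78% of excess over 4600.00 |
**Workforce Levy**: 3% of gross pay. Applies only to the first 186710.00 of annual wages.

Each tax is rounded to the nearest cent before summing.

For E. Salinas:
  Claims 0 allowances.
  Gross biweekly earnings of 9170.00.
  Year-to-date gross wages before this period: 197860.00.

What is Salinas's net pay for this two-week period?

7945.47

Territorial Income Tax: taxable = 9170.00
  457.68 + 16.78% × (9170.00 − 4600.00) = 457.68 + 16.78% × 4570.00 = 1224.53
Workforce Levy: YTD 197860.00 ≥ cap 186710.00 → 0.00
Total withheld: 1224.53 + 0.00 = 1224.53
Net pay: 9170.00 − 1224.53 = 7945.47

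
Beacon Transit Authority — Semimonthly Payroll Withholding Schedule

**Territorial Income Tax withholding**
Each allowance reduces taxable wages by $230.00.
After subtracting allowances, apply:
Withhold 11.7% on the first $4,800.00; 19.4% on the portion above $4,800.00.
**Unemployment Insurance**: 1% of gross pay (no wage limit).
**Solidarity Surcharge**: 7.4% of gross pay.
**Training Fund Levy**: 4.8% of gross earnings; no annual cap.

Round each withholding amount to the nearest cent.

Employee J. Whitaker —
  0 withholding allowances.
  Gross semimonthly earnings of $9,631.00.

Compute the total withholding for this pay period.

Territorial Income Tax: taxable = $9,631.00
  $561.60 + 19.4% × ($9,631.00 − $4,800.00) = $561.60 + 19.4% × $4,831.00 = $1,498.81
Unemployment Insurance: 1% × $9,631.00 = $96.31
Solidarity Surcharge: 7.4% × $9,631.00 = $712.69
Training Fund Levy: 4.8% × $9,631.00 = $462.29
Total: $1,498.81 + $96.31 + $712.69 + $462.29 = $2,770.10

$2,770.10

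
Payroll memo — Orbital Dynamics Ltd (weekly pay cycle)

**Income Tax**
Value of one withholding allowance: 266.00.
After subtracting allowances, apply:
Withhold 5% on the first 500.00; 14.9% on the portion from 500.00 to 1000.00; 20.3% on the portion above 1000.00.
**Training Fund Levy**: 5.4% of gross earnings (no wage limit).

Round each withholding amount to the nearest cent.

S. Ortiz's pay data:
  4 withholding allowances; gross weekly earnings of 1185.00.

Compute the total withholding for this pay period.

70.04

Income Tax: taxable = 1185.00 − 4×266.00 = 121.00
  5% × 121.00 = 6.05
Training Fund Levy: 5.4% × 1185.00 = 63.99
Total: 6.05 + 63.99 = 70.04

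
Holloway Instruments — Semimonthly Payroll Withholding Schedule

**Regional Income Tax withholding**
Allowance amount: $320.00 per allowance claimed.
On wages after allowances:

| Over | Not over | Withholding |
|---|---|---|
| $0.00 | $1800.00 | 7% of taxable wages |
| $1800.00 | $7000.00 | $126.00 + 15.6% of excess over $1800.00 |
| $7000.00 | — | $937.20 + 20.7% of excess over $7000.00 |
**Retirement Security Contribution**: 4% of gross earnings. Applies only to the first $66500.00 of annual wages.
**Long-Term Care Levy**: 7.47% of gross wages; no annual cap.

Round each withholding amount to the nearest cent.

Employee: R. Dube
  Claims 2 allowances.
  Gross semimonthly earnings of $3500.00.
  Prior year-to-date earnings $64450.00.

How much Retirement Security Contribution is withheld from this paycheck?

Retirement Security Contribution: cap $66500.00 − YTD $64450.00 = $2050.00 subject; 4% × $2050.00 = $82.00

$82.00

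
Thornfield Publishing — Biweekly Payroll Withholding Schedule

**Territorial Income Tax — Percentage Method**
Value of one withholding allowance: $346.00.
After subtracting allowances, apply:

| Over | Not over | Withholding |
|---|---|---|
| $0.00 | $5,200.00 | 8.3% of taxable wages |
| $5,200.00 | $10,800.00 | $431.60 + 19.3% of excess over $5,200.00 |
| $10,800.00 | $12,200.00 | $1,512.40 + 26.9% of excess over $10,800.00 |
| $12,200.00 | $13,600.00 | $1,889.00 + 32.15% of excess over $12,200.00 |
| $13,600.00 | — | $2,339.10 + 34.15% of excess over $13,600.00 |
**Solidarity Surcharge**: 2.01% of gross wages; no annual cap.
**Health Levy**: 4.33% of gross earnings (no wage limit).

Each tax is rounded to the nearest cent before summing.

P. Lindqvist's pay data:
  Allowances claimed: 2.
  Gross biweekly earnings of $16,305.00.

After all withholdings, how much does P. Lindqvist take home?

Territorial Income Tax: taxable = $16,305.00 − 2×$346.00 = $15,613.00
  $2,339.10 + 34.15% × ($15,613.00 − $13,600.00) = $2,339.10 + 34.15% × $2,013.00 = $3,026.54
Solidarity Surcharge: 2.01% × $16,305.00 = $327.73
Health Levy: 4.33% × $16,305.00 = $706.01
Total withheld: $3,026.54 + $327.73 + $706.01 = $4,060.28
Net pay: $16,305.00 − $4,060.28 = $12,244.72

$12,244.72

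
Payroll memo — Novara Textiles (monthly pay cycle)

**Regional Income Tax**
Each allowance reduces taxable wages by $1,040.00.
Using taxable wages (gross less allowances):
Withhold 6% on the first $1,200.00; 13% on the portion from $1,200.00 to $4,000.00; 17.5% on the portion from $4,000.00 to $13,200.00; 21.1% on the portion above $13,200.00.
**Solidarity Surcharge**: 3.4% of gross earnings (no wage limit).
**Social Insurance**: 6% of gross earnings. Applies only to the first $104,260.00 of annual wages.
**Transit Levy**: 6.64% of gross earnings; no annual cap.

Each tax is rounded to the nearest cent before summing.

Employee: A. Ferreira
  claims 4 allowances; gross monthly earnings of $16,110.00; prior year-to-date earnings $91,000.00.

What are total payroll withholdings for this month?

Regional Income Tax: taxable = $16,110.00 − 4×$1,040.00 = $11,950.00
  $436.00 + 17.5% × ($11,950.00 − $4,000.00) = $436.00 + 17.5% × $7,950.00 = $1,827.25
Solidarity Surcharge: 3.4% × $16,110.00 = $547.74
Social Insurance: cap $104,260.00 − YTD $91,000.00 = $13,260.00 subject; 6% × $13,260.00 = $795.60
Transit Levy: 6.64% × $16,110.00 = $1,069.70
Total: $1,827.25 + $547.74 + $795.60 + $1,069.70 = $4,240.29

$4,240.29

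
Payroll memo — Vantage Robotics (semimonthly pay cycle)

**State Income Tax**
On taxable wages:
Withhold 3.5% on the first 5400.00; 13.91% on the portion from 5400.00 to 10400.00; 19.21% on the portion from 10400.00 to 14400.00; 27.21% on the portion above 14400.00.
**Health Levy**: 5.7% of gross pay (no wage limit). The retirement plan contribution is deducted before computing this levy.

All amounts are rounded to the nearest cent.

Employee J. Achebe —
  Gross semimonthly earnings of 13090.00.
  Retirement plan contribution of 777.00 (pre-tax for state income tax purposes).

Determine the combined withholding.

State Income Tax: taxable = 13090.00 − 777.00 = 12313.00
  884.50 + 19.21% × (12313.00 − 10400.00) = 884.50 + 19.21% × 1913.00 = 1251.99
Health Levy: 5.7% × 12313.00 = 701.84
Total: 1251.99 + 701.84 = 1953.83

1953.83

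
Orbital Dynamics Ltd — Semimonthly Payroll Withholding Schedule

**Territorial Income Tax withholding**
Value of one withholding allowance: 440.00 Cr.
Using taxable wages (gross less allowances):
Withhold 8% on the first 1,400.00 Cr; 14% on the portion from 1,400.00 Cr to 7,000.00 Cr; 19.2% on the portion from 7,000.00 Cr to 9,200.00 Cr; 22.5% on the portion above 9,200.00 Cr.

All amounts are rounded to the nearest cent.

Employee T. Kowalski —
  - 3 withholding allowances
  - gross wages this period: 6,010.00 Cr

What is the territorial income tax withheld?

Territorial Income Tax: taxable = 6,010.00 Cr − 3×440.00 Cr = 4,690.00 Cr
  112.00 Cr + 14% × (4,690.00 Cr − 1,400.00 Cr) = 112.00 Cr + 14% × 3,290.00 Cr = 572.60 Cr

572.60 Cr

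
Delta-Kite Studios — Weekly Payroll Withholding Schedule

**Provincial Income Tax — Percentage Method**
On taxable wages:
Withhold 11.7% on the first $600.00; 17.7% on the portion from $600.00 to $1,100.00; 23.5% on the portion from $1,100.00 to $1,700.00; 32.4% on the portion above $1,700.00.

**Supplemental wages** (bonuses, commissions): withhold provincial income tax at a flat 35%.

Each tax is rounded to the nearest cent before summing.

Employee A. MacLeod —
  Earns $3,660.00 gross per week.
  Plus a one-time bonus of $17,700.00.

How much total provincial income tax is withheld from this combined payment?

$7,129.74

Provincial Income Tax: taxable = $3,660.00
  $299.70 + 32.4% × ($3,660.00 − $1,700.00) = $299.70 + 32.4% × $1,960.00 = $934.74
Supplemental (35% flat on bonus): 35% × $17,700.00 = $6,195.00
Total provincial income tax: $934.74 + $6,195.00 = $7,129.74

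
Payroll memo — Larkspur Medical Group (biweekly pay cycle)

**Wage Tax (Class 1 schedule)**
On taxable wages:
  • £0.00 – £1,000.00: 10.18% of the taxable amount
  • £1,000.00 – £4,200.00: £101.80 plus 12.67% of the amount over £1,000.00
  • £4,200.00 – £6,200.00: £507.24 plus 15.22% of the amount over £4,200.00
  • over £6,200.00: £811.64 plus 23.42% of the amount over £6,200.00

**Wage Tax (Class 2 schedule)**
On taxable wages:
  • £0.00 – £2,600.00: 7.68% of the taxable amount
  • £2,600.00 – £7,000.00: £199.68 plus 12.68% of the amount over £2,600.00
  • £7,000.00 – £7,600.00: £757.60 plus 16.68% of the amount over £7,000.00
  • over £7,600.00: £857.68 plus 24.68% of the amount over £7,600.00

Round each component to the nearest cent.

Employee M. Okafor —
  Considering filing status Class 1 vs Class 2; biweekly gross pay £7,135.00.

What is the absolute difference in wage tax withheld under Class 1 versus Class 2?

£250.50

Wage Tax (Class 1): taxable = £7,135.00
  £811.64 + 23.42% × (£7,135.00 − £6,200.00) = £811.64 + 23.42% × £935.00 = £1,030.62
Wage Tax (Class 2): taxable = £7,135.00
  £757.60 + 16.68% × (£7,135.00 − £7,000.00) = £757.60 + 16.68% × £135.00 = £780.12
Difference: |£1,030.62 − £780.12| = £250.50 (higher under Class 1)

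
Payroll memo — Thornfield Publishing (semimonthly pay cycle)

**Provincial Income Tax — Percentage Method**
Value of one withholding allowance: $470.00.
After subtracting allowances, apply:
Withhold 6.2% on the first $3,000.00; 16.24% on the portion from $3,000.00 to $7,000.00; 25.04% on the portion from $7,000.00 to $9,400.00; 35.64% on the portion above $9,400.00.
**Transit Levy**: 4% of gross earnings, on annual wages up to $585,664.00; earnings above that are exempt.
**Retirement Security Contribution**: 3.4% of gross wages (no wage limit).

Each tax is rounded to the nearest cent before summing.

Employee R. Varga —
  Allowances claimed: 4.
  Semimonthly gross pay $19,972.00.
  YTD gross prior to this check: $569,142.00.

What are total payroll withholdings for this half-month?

Provincial Income Tax: taxable = $19,972.00 − 4×$470.00 = $18,092.00
  $1,436.56 + 35.64% × ($18,092.00 − $9,400.00) = $1,436.56 + 35.64% × $8,692.00 = $4,534.39
Transit Levy: cap $585,664.00 − YTD $569,142.00 = $16,522.00 subject; 4% × $16,522.00 = $660.88
Retirement Security Contribution: 3.4% × $19,972.00 = $679.05
Total: $4,534.39 + $660.88 + $679.05 = $5,874.32

$5,874.32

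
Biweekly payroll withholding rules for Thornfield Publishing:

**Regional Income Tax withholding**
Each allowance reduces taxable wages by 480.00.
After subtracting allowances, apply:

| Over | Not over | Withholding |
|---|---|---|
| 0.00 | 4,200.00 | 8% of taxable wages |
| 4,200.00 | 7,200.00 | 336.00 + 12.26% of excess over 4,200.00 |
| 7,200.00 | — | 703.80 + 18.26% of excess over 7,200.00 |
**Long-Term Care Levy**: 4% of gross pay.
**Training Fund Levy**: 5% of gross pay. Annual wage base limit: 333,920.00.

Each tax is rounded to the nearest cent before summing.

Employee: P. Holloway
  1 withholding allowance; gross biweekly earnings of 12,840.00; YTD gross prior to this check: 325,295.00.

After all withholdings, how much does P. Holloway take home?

10,249.13

Regional Income Tax: taxable = 12,840.00 − 1×480.00 = 12,360.00
  703.80 + 18.26% × (12,360.00 − 7,200.00) = 703.80 + 18.26% × 5,160.00 = 1,646.02
Long-Term Care Levy: 4% × 12,840.00 = 513.60
Training Fund Levy: cap 333,920.00 − YTD 325,295.00 = 8,625.00 subject; 5% × 8,625.00 = 431.25
Total withheld: 1,646.02 + 513.60 + 431.25 = 2,590.87
Net pay: 12,840.00 − 2,590.87 = 10,249.13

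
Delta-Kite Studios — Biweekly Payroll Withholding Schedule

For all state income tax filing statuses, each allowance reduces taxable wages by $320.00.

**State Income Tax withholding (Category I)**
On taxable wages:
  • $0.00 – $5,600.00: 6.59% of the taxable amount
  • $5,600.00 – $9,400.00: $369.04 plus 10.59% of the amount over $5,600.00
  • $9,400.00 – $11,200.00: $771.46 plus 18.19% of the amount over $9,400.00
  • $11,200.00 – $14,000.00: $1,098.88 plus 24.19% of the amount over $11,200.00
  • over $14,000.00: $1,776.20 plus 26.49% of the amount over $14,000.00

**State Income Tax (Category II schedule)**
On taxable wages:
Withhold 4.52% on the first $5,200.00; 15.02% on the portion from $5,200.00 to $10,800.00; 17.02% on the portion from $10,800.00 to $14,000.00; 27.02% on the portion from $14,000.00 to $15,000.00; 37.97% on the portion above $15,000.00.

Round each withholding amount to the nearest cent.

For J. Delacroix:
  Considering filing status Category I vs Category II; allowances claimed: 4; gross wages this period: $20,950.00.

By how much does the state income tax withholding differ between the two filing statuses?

$386.02

State Income Tax (Category I): taxable = $20,950.00 − 4×$320.00 = $19,670.00
  $1,776.20 + 26.49% × ($19,670.00 − $14,000.00) = $1,776.20 + 26.49% × $5,670.00 = $3,278.18
State Income Tax (Category II): taxable = $20,950.00 − 4×$320.00 = $19,670.00
  $1,891.00 + 37.97% × ($19,670.00 − $15,000.00) = $1,891.00 + 37.97% × $4,670.00 = $3,664.20
Difference: |$3,278.18 − $3,664.20| = $386.02 (higher under Category II)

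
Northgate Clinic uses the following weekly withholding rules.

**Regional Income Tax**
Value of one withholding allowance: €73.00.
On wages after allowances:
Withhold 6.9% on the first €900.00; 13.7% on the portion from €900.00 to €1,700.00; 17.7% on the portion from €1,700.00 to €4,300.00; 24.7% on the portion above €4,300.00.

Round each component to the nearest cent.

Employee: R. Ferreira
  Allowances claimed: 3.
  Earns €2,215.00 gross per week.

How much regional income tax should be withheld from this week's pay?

Regional Income Tax: taxable = €2,215.00 − 3×€73.00 = €1,996.00
  €171.70 + 17.7% × (€1,996.00 − €1,700.00) = €171.70 + 17.7% × €296.00 = €224.09

€224.09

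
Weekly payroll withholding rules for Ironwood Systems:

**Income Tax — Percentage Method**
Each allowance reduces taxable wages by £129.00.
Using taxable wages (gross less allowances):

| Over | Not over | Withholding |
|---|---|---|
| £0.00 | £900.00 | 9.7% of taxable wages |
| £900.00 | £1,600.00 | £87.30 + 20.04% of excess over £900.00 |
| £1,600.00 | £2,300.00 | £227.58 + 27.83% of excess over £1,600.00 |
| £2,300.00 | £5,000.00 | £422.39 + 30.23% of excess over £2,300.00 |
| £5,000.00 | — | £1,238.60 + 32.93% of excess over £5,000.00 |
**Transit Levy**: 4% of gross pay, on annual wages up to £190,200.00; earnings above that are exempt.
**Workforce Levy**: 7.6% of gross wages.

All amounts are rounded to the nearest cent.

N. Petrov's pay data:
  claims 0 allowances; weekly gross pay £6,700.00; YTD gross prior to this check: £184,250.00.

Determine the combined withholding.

Income Tax: taxable = £6,700.00
  £1,238.60 + 32.93% × (£6,700.00 − £5,000.00) = £1,238.60 + 32.93% × £1,700.00 = £1,798.41
Transit Levy: cap £190,200.00 − YTD £184,250.00 = £5,950.00 subject; 4% × £5,950.00 = £238.00
Workforce Levy: 7.6% × £6,700.00 = £509.20
Total: £1,798.41 + £238.00 + £509.20 = £2,545.61

£2,545.61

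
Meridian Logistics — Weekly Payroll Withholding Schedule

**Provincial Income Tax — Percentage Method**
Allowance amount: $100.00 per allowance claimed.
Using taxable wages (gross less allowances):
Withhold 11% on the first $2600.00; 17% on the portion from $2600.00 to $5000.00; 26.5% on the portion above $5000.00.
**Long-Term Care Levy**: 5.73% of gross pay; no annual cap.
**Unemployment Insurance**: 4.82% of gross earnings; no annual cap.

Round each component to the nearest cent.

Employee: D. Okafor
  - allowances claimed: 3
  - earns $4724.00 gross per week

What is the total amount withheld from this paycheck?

$1094.47

Provincial Income Tax: taxable = $4724.00 − 3×$100.00 = $4424.00
  $286.00 + 17% × ($4424.00 − $2600.00) = $286.00 + 17% × $1824.00 = $596.08
Long-Term Care Levy: 5.73% × $4724.00 = $270.69
Unemployment Insurance: 4.82% × $4724.00 = $227.70
Total: $596.08 + $270.69 + $227.70 = $1094.47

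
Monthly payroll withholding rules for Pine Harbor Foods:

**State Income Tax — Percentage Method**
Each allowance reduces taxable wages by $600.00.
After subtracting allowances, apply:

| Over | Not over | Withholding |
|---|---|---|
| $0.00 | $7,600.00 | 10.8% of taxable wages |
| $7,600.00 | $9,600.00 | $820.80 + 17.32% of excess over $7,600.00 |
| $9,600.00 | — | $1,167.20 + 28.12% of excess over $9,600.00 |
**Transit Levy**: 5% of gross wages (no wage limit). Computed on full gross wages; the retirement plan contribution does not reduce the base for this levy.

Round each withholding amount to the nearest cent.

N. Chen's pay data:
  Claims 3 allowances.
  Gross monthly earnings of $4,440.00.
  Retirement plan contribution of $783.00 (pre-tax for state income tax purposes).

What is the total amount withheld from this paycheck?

$422.56

State Income Tax: taxable = $4,440.00 − $783.00 − 3×$600.00 = $1,857.00
  10.8% × $1,857.00 = $200.56
Transit Levy: 5% × $4,440.00 = $222.00
Total: $200.56 + $222.00 = $422.56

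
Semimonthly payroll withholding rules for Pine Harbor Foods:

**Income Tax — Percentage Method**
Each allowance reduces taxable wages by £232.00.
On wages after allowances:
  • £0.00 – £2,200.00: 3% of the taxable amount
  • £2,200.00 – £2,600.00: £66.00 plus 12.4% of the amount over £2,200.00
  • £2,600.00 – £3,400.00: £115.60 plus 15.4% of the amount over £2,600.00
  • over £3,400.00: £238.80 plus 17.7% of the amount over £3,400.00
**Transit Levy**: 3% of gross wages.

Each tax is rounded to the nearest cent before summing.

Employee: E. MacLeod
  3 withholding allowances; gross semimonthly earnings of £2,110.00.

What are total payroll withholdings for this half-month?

£105.72

Income Tax: taxable = £2,110.00 − 3×£232.00 = £1,414.00
  3% × £1,414.00 = £42.42
Transit Levy: 3% × £2,110.00 = £63.30
Total: £42.42 + £63.30 = £105.72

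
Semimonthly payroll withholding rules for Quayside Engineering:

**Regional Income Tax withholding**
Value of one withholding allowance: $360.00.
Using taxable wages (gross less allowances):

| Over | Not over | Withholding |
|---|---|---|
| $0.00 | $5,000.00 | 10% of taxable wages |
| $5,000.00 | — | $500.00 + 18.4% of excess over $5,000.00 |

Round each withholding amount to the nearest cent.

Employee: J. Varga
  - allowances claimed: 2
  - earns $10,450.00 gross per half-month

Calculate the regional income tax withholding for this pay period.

$1,370.32

Regional Income Tax: taxable = $10,450.00 − 2×$360.00 = $9,730.00
  $500.00 + 18.4% × ($9,730.00 − $5,000.00) = $500.00 + 18.4% × $4,730.00 = $1,370.32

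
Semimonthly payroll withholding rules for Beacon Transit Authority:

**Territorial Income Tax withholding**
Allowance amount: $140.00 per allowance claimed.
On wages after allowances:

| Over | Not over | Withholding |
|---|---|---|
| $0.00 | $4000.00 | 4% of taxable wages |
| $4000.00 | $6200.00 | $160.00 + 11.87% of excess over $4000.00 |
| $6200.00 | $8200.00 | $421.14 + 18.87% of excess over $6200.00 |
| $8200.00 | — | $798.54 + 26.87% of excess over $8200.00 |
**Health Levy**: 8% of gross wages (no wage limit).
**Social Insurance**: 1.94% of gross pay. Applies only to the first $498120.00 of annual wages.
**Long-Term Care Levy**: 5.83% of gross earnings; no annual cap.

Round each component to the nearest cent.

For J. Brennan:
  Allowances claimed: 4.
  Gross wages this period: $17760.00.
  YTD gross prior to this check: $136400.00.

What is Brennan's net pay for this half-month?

Territorial Income Tax: taxable = $17760.00 − 4×$140.00 = $17200.00
  $798.54 + 26.87% × ($17200.00 − $8200.00) = $798.54 + 26.87% × $9000.00 = $3216.84
Health Levy: 8% × $17760.00 = $1420.80
Social Insurance: 1.94% × $17760.00 = $344.54
Long-Term Care Levy: 5.83% × $17760.00 = $1035.41
Total withheld: $3216.84 + $1420.80 + $344.54 + $1035.41 = $6017.59
Net pay: $17760.00 − $6017.59 = $11742.41

$11742.41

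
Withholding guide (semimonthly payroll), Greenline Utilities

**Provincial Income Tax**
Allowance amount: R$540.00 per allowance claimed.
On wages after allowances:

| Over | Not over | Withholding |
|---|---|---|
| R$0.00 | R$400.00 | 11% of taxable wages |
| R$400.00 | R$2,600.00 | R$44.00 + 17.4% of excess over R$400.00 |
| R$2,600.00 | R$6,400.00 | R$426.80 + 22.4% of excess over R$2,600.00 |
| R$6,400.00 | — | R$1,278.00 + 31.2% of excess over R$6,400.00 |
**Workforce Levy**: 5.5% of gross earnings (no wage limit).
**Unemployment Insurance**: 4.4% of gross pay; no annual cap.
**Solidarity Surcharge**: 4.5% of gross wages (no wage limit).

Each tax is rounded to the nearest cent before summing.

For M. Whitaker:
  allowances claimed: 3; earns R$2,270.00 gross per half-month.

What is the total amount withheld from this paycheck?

Provincial Income Tax: taxable = R$2,270.00 − 3×R$540.00 = R$650.00
  R$44.00 + 17.4% × (R$650.00 − R$400.00) = R$44.00 + 17.4% × R$250.00 = R$87.50
Workforce Levy: 5.5% × R$2,270.00 = R$124.85
Unemployment Insurance: 4.4% × R$2,270.00 = R$99.88
Solidarity Surcharge: 4.5% × R$2,270.00 = R$102.15
Total: R$87.50 + R$124.85 + R$99.88 + R$102.15 = R$414.38

R$414.38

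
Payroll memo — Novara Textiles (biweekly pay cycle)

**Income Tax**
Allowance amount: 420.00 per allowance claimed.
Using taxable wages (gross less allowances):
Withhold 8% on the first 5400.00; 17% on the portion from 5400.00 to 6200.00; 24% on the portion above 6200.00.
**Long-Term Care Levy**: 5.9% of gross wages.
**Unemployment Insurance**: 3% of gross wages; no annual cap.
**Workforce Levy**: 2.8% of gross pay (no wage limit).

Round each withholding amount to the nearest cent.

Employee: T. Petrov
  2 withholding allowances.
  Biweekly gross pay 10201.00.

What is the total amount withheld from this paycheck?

2520.16

Income Tax: taxable = 10201.00 − 2×420.00 = 9361.00
  568.00 + 24% × (9361.00 − 6200.00) = 568.00 + 24% × 3161.00 = 1326.64
Long-Term Care Levy: 5.9% × 10201.00 = 601.86
Unemployment Insurance: 3% × 10201.00 = 306.03
Workforce Levy: 2.8% × 10201.00 = 285.63
Total: 1326.64 + 601.86 + 306.03 + 285.63 = 2520.16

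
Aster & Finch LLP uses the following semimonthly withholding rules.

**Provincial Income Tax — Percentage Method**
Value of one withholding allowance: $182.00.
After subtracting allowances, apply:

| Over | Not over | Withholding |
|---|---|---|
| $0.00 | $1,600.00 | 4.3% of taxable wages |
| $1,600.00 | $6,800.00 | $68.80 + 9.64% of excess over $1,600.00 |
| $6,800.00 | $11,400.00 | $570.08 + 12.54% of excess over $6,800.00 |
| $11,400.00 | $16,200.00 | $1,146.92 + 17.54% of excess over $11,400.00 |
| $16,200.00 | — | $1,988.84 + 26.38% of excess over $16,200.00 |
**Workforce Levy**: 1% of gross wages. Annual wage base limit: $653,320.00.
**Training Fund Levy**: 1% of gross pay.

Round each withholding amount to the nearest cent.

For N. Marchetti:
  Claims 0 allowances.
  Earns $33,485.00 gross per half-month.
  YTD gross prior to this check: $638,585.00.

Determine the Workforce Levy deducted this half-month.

$147.35

Workforce Levy: cap $653,320.00 − YTD $638,585.00 = $14,735.00 subject; 1% × $14,735.00 = $147.35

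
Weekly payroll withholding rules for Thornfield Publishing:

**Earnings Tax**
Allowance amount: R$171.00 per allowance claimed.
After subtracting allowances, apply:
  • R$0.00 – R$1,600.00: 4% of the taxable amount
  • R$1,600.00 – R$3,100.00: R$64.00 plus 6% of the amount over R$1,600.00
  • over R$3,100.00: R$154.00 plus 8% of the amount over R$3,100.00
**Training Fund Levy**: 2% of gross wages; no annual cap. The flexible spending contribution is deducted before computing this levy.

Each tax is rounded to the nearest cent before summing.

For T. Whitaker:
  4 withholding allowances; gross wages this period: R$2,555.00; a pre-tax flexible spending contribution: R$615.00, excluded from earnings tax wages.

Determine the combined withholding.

Earnings Tax: taxable = R$2,555.00 − R$615.00 − 4×R$171.00 = R$1,256.00
  4% × R$1,256.00 = R$50.24
Training Fund Levy: 2% × R$1,940.00 = R$38.80
Total: R$50.24 + R$38.80 = R$89.04

R$89.04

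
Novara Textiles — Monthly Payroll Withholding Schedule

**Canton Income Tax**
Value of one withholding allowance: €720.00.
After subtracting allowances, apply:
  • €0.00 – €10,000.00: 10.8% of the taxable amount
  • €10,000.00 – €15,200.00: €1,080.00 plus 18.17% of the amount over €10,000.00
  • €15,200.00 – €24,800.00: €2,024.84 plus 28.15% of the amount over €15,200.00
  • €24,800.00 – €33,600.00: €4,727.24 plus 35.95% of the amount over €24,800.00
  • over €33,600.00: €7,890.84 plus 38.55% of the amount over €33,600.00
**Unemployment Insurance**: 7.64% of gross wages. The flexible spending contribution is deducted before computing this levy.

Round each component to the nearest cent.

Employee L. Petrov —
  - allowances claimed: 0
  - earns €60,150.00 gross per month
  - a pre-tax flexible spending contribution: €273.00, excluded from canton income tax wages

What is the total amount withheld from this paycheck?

Canton Income Tax: taxable = €60,150.00 − €273.00 = €59,877.00
  €7,890.84 + 38.55% × (€59,877.00 − €33,600.00) = €7,890.84 + 38.55% × €26,277.00 = €18,020.62
Unemployment Insurance: 7.64% × €59,877.00 = €4,574.60
Total: €18,020.62 + €4,574.60 = €22,595.22

€22,595.22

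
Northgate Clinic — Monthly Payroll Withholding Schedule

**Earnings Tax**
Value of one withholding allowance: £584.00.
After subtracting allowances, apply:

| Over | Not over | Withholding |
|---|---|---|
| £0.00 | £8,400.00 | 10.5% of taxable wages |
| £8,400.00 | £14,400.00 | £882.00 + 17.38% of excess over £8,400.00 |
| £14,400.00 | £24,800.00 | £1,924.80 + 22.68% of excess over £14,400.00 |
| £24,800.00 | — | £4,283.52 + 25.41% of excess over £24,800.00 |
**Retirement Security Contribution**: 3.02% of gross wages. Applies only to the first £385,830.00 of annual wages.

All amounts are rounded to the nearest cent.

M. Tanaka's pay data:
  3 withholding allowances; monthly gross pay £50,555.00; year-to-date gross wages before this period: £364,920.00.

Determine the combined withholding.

£11,014.16

Earnings Tax: taxable = £50,555.00 − 3×£584.00 = £48,803.00
  £4,283.52 + 25.41% × (£48,803.00 − £24,800.00) = £4,283.52 + 25.41% × £24,003.00 = £10,382.68
Retirement Security Contribution: cap £385,830.00 − YTD £364,920.00 = £20,910.00 subject; 3.02% × £20,910.00 = £631.48
Total: £10,382.68 + £631.48 = £11,014.16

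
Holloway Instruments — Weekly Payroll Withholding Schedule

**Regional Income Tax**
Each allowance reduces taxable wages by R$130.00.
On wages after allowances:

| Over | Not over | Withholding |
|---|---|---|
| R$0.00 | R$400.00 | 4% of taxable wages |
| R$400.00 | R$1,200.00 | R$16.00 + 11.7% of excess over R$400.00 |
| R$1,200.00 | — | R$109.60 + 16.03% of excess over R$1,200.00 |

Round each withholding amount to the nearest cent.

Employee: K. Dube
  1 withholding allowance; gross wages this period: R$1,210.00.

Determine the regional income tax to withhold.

R$95.56

Regional Income Tax: taxable = R$1,210.00 − 1×R$130.00 = R$1,080.00
  R$16.00 + 11.7% × (R$1,080.00 − R$400.00) = R$16.00 + 11.7% × R$680.00 = R$95.56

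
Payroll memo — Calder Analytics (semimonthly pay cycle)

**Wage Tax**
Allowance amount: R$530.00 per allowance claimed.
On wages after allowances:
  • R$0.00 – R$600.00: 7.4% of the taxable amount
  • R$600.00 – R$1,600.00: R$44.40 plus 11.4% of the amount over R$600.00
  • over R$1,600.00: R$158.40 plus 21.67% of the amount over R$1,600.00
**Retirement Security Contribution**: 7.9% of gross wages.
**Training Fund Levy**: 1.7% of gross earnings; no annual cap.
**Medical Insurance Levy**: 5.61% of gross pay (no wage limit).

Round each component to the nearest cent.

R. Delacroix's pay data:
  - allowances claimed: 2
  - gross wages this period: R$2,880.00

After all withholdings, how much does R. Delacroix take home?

Wage Tax: taxable = R$2,880.00 − 2×R$530.00 = R$1,820.00
  R$158.40 + 21.67% × (R$1,820.00 − R$1,600.00) = R$158.40 + 21.67% × R$220.00 = R$206.07
Retirement Security Contribution: 7.9% × R$2,880.00 = R$227.52
Training Fund Levy: 1.7% × R$2,880.00 = R$48.96
Medical Insurance Levy: 5.61% × R$2,880.00 = R$161.57
Total withheld: R$206.07 + R$227.52 + R$48.96 + R$161.57 = R$644.12
Net pay: R$2,880.00 − R$644.12 = R$2,235.88

R$2,235.88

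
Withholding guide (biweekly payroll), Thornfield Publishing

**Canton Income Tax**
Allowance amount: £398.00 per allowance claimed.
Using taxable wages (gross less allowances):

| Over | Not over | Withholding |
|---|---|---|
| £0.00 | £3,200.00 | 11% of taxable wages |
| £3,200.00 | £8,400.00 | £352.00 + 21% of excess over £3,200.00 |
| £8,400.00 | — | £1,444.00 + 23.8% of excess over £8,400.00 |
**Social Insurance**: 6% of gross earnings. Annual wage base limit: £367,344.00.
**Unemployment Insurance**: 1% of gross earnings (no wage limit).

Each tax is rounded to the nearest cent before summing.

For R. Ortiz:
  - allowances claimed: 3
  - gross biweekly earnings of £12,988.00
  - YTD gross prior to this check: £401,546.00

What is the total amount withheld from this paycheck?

Canton Income Tax: taxable = £12,988.00 − 3×£398.00 = £11,794.00
  £1,444.00 + 23.8% × (£11,794.00 − £8,400.00) = £1,444.00 + 23.8% × £3,394.00 = £2,251.77
Social Insurance: YTD £401,546.00 ≥ cap £367,344.00 → £0.00
Unemployment Insurance: 1% × £12,988.00 = £129.88
Total: £2,251.77 + £0.00 + £129.88 = £2,381.65

£2,381.65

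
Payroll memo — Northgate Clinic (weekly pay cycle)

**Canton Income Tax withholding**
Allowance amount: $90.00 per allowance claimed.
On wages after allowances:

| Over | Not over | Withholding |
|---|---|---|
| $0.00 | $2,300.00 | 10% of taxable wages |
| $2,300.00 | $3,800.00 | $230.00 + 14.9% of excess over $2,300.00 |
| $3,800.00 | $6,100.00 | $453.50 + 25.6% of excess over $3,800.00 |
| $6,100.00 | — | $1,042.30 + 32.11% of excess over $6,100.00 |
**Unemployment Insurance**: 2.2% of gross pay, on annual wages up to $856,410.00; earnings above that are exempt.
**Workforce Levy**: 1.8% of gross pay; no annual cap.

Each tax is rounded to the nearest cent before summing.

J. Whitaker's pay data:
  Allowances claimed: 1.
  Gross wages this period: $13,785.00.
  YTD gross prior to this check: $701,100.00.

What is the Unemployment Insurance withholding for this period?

Unemployment Insurance: 2.2% × $13,785.00 = $303.27

$303.27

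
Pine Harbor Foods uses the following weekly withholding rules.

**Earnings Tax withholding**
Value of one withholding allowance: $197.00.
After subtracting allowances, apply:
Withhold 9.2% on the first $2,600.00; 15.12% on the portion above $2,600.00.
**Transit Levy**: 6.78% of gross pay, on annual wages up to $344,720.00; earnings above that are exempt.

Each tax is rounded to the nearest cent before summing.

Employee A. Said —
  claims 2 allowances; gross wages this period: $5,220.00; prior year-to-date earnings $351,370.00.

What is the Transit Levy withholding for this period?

Transit Levy: YTD $351,370.00 ≥ cap $344,720.00 → $0.00

$0.00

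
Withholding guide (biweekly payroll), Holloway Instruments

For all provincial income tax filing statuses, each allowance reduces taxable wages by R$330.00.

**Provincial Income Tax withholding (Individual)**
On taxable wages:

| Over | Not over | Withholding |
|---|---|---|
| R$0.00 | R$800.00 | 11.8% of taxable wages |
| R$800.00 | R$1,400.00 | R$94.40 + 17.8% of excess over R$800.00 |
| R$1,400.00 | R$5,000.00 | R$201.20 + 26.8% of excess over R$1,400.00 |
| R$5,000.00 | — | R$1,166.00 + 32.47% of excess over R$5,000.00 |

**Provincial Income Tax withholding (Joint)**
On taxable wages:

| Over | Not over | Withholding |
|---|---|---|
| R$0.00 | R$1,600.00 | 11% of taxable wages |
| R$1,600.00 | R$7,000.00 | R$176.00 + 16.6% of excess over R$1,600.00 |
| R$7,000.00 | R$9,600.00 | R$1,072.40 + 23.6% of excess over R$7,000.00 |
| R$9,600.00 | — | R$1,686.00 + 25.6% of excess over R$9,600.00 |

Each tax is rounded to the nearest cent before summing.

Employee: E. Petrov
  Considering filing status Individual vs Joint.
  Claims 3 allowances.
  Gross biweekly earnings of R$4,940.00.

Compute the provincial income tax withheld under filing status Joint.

Provincial Income Tax (Joint): taxable = R$4,940.00 − 3×R$330.00 = R$3,950.00
  R$176.00 + 16.6% × (R$3,950.00 − R$1,600.00) = R$176.00 + 16.6% × R$2,350.00 = R$566.10

R$566.10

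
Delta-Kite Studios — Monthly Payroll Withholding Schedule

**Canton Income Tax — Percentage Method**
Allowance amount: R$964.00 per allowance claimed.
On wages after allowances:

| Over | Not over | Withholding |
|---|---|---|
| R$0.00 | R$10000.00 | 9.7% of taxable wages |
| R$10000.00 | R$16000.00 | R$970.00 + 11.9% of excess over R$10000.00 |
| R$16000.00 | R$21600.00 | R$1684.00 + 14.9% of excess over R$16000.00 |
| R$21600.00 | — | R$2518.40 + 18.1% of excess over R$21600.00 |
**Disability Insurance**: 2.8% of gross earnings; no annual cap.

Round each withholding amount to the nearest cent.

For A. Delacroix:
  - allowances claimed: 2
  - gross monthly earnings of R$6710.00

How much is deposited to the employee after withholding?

Canton Income Tax: taxable = R$6710.00 − 2×R$964.00 = R$4782.00
  9.7% × R$4782.00 = R$463.85
Disability Insurance: 2.8% × R$6710.00 = R$187.88
Total withheld: R$463.85 + R$187.88 = R$651.73
Net pay: R$6710.00 − R$651.73 = R$6058.27

R$6058.27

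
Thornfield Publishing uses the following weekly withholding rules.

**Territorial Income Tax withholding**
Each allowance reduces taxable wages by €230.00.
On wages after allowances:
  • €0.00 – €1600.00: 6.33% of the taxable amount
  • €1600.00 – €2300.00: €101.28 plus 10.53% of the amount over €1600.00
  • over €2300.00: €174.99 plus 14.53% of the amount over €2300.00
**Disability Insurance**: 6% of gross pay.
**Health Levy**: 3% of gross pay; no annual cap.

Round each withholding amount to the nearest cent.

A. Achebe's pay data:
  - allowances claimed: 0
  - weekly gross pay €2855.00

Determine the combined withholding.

Territorial Income Tax: taxable = €2855.00
  €174.99 + 14.53% × (€2855.00 − €2300.00) = €174.99 + 14.53% × €555.00 = €255.63
Disability Insurance: 6% × €2855.00 = €171.30
Health Levy: 3% × €2855.00 = €85.65
Total: €255.63 + €171.30 + €85.65 = €512.58

€512.58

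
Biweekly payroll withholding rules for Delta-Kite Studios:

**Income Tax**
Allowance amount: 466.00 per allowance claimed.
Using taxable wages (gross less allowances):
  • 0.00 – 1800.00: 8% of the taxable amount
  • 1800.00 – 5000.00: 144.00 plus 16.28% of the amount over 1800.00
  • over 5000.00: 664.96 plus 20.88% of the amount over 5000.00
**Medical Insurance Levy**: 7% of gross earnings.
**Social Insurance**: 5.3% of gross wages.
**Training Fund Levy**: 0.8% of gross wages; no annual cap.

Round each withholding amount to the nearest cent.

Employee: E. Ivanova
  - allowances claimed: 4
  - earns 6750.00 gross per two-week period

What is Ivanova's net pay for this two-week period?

5219.35

Income Tax: taxable = 6750.00 − 4×466.00 = 4886.00
  144.00 + 16.28% × (4886.00 − 1800.00) = 144.00 + 16.28% × 3086.00 = 646.40
Medical Insurance Levy: 7% × 6750.00 = 472.50
Social Insurance: 5.3% × 6750.00 = 357.75
Training Fund Levy: 0.8% × 6750.00 = 54.00
Total withheld: 646.40 + 472.50 + 357.75 + 54.00 = 1530.65
Net pay: 6750.00 − 1530.65 = 5219.35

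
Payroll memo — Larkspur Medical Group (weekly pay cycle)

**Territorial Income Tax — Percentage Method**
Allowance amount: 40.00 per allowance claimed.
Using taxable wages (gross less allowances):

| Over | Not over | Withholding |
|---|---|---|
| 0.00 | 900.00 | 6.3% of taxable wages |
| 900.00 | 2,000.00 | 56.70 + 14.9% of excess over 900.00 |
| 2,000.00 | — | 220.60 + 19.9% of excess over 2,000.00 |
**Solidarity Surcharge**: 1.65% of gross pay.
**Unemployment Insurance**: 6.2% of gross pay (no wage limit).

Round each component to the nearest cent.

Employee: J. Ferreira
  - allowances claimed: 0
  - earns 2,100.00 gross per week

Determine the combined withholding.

405.35

Territorial Income Tax: taxable = 2,100.00
  220.60 + 19.9% × (2,100.00 − 2,000.00) = 220.60 + 19.9% × 100.00 = 240.50
Solidarity Surcharge: 1.65% × 2,100.00 = 34.65
Unemployment Insurance: 6.2% × 2,100.00 = 130.20
Total: 240.50 + 34.65 + 130.20 = 405.35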